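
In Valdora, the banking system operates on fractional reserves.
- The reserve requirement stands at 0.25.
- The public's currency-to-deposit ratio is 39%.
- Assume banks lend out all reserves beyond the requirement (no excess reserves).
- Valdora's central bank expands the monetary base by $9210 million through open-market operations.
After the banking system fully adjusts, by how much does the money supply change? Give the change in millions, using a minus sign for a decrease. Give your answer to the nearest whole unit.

$20003 million

The money multiplier is m = (1 + c) / (rr + c) = (1 + 0.39) / (0.25 + 0.39) ≈ 2.17188.
The purchase adds 9210 million of base, so ΔM = m × ΔMB = 2.17188 × (+9210) = 20003.0148 million.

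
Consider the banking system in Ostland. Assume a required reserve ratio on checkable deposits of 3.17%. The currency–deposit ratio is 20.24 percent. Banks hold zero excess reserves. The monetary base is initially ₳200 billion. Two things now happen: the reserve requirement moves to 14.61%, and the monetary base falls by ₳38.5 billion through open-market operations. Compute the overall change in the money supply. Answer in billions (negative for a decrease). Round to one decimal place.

Before: m₁ = (1 + 0.2024) / (0.0317 + 0.2024) ≈ 5.13627, MB₁ = 200, so M₁ = 5.13627 × 200 = 1027.254 billion.
After: m₂ = (1 + 0.2024) / (0.1461 + 0.2024) ≈ 3.45022, MB₂ = 200 − 38.5 = 161.5, so M₂ = 3.45022 × 161.5 ≈ 557.2105 billion.
ΔM = M₂ − M₁ = 557.2105 − 1027.254 = -470.0435 billion.

-470.0 billion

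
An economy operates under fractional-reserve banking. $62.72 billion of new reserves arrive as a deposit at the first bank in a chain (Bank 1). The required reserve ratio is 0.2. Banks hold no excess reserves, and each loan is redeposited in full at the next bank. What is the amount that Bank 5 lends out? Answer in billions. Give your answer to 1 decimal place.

$20.6 billion

Each bank lends a fraction (1 − rr) = 0.8000 of the deposit it receives, so Bank 5 receives 62.72·0.8000^4 and lends 62.72·0.8000^5 ≈ 20.5521 billion.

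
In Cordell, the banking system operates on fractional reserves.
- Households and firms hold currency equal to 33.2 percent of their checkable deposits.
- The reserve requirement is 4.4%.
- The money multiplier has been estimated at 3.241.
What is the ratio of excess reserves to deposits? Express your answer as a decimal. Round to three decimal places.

Using m = 3.241. Since m = (1 + c)/(c + rr + e), the denominator satisfies c + rr + e = (1 + c)/m = (1 + 0.332) / 3.241 ≈ 0.410984.
With c = 0.332 and rr = 0.044, the ratio of excess reserves to deposits is 0.410984 − 0.332 − 0.044 = 0.034984.

0.035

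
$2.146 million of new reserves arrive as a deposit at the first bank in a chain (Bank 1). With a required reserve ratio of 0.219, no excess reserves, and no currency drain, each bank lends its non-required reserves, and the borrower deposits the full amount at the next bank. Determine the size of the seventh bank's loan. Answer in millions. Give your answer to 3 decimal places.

$0.380 million

Each bank lends a fraction (1 − rr) = 0.7810 of the deposit it receives, so Bank 7 receives 2.146·0.7810^6 and lends 2.146·0.7810^7 ≈ 0.3804 million.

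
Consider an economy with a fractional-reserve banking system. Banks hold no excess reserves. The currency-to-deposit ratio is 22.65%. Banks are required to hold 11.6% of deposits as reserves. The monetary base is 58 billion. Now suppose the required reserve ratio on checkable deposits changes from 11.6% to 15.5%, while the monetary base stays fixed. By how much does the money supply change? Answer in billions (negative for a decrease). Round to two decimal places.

Initially m₁ = (1 + 0.2265) / (0.116 + 0.2265) ≈ 3.58102, so M₁ = 3.58102 × 58 ≈ 207.6992 billion.
After the change m₂ = (1 + 0.2265) / (0.155 + 0.2265) ≈ 3.21494, so M₂ = 3.21494 × 58 ≈ 186.4665 billion.
ΔM = M₂ − M₁ = 186.4665 − 207.6992 = -21.2327 billion.

-21.23 billion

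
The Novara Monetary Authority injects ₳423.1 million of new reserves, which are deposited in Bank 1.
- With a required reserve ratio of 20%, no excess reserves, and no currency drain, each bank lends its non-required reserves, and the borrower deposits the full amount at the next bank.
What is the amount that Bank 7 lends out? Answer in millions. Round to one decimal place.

Each bank lends a fraction (1 − rr) = 0.8000 of the deposit it receives, so Bank 7 receives 423.1·0.8000^6 and lends 423.1·0.8000^7 ≈ 88.7305 million.

₳88.7 million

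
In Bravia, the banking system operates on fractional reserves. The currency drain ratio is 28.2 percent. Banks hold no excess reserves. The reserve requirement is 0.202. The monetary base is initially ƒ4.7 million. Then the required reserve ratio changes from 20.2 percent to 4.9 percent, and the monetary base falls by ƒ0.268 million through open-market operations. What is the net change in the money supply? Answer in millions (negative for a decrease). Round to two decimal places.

ƒ4.72 million

Before: m₁ = (1 + 0.282) / (0.202 + 0.282) ≈ 2.6488, MB₁ = 4.7, so M₁ = 2.6488 × 4.7 ≈ 12.4494 million.
After: m₂ = (1 + 0.282) / (0.049 + 0.282) ≈ 3.8731, MB₂ = 4.7 − 0.268 = 4.432, so M₂ = 3.8731 × 4.432 ≈ 17.1656 million.
ΔM = M₂ − M₁ = 17.1656 − 12.4494 = 4.7162 million.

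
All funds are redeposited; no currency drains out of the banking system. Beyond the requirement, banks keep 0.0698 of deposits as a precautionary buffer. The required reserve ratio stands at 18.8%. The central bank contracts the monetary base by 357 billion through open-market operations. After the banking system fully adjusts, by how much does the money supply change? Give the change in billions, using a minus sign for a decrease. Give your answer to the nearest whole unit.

-1385 billion

The money multiplier is m = 1 / (rr + e) = 1 / (0.188 + 0.0698) ≈ 3.8790.
The sale removes 357 billion of base, so ΔM = m × ΔMB = 3.8790 × (−357) = -1384.803 billion.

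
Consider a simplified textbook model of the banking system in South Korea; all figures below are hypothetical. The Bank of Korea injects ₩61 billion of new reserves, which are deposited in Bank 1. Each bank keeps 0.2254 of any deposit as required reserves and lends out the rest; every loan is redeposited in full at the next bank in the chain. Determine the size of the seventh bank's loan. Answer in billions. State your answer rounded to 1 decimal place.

₩10.2 billion

Each bank lends a fraction (1 − rr) = 0.7746 of the deposit it receives, so Bank 7 receives 61·0.7746^6 and lends 61·0.7746^7 ≈ 10.2064 billion.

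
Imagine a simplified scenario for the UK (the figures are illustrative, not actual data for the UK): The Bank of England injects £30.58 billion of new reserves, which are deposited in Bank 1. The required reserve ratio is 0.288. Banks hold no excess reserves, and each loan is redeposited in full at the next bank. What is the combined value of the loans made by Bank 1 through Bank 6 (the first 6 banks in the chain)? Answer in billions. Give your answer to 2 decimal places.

£65.75 billion

Bank i lends (1 − rr)^i of the original deposit: Bank 1 lends 30.58·0.7120 ≈ 21.7730, Bank 2 lends 30.58·0.7120² ≈ 15.5023, and so on.
Summing a geometric series: total = 30.58·[0.7120·(1 − 0.7120^6) / (1 − 0.7120)] ≈ 65.7513 billion.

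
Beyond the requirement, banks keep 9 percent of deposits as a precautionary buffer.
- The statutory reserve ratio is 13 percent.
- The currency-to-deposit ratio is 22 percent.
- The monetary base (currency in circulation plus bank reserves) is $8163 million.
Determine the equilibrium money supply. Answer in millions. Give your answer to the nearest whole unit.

The money multiplier is m = (1 + c) / (rr + e + c) = (1 + 0.22) / (0.13 + 0.09 + 0.22) ≈ 2.77273.
So M = m × MB = 2.77273 × 8163 ≈ 22633.795 million.

$22634 million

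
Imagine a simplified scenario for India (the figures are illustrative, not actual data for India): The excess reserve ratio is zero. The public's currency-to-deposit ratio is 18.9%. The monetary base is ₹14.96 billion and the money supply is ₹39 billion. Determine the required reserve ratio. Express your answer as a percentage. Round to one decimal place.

26.7%

Using m = M/MB = 39/14.96 ≈ 2.606952. Since m = (1 + c)/(c + rr + e), the denominator satisfies c + rr + e = (1 + c)/m = (1 + 0.189) / 2.606952 ≈ 0.456088.
With c = 0.189 and e = 0, the required reserve ratio is 0.456088 − 0.189 − 0 = 0.267088.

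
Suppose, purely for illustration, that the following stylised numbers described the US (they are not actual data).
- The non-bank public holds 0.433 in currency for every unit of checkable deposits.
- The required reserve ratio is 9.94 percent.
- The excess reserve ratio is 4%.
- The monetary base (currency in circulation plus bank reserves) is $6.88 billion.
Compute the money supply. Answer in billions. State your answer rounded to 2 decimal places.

The money multiplier is m = (1 + c) / (rr + e + c) = (1 + 0.433) / (0.0994 + 0.04 + 0.433) ≈ 2.5035.
So M = m × MB = 2.5035 × 6.88 ≈ 17.2241 billion.

$17.22 billion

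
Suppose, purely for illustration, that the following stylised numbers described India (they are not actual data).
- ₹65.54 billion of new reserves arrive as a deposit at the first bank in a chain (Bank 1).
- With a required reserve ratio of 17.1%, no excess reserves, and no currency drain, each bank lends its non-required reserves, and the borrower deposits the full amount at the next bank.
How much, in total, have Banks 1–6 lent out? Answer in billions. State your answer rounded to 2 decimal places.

₹214.60 billion

Bank i lends (1 − rr)^i of the original deposit: Bank 1 lends 65.54·0.8290 ≈ 54.3327, Bank 2 lends 65.54·0.8290² ≈ 45.0418, and so on.
Summing a geometric series: total = 65.54·[0.8290·(1 − 0.8290^6) / (1 − 0.8290)] ≈ 214.6032 billion.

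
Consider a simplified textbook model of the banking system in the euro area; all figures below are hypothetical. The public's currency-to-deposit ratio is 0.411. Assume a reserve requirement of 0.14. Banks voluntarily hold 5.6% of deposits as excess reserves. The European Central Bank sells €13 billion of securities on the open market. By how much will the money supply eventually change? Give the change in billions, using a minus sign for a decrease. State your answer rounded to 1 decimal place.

The money multiplier is m = (1 + c) / (rr + e + c) = (1 + 0.411) / (0.14 + 0.056 + 0.411) ≈ 2.3245.
The sale removes 13 billion of base, so ΔM = m × ΔMB = 2.3245 × (−13) = -30.2185 billion.

-30.2 billion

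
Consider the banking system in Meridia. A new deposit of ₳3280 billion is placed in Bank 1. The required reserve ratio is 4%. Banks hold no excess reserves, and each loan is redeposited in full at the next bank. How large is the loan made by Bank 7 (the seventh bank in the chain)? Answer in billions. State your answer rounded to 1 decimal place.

₳2464.7 billion

Each bank lends a fraction (1 − rr) = 0.9600 of the deposit it receives, so Bank 7 receives 3280·0.9600^6 and lends 3280·0.9600^7 ≈ 2464.7477 billion.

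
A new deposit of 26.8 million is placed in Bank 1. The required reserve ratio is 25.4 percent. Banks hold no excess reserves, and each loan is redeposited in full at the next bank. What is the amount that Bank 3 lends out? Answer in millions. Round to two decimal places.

Each bank lends a fraction (1 − rr) = 0.7460 of the deposit it receives, so Bank 3 receives 26.8·0.7460^2 and lends 26.8·0.7460^3 ≈ 11.1263 million.

11.13 million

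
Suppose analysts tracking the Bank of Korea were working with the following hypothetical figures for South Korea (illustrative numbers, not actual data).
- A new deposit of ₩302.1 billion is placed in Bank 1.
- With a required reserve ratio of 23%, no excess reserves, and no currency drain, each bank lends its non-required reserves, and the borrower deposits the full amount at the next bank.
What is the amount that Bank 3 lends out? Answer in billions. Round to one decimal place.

Each bank lends a fraction (1 − rr) = 0.7700 of the deposit it receives, so Bank 3 receives 302.1·0.7700^2 and lends 302.1·0.7700^3 ≈ 137.9186 billion.

₩137.9 billion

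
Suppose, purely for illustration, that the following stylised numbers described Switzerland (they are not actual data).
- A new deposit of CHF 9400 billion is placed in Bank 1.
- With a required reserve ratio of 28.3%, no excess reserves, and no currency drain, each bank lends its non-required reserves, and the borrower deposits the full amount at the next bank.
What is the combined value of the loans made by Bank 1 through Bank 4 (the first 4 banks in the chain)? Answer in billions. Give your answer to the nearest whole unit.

CHF 17521 billion

Bank i lends (1 − rr)^i of the original deposit: Bank 1 lends 9400·0.7170 = 6739.8000, Bank 2 lends 9400·0.7170² = 4832.4366, and so on.
Summing a geometric series: total = 9400·[0.7170·(1 − 0.7170^4) / (1 − 0.7170)] ≈ 17521.3961 billion.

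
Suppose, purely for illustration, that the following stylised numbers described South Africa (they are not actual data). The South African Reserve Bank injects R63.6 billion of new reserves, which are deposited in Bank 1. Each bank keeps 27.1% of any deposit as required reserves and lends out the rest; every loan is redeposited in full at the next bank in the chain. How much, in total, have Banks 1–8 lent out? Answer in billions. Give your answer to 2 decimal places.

Bank i lends (1 − rr)^i of the original deposit: Bank 1 lends 63.6·0.7290 = 46.3644, Bank 2 lends 63.6·0.7290² ≈ 33.7996, and so on.
Summing a geometric series: total = 63.6·[0.7290·(1 − 0.7290^8) / (1 − 0.7290)] ≈ 157.4394 billion.

R157.44 billion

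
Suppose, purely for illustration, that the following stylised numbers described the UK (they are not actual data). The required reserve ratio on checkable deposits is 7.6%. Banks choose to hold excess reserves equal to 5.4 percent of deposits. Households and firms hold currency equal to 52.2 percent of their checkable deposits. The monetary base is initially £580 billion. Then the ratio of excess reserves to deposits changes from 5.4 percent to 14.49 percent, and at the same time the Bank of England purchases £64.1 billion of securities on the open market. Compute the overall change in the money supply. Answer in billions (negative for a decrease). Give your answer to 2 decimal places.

Before: m₁ = (1 + 0.522) / (0.076 + 0.054 + 0.522) ≈ 2.334356, MB₁ = 580, so M₁ = 2.334356 × 580 ≈ 1353.9265 billion.
After: m₂ = (1 + 0.522) / (0.076 + 0.1449 + 0.522) ≈ 2.048728, MB₂ = 580 + 64.1 = 644.1, so M₂ = 2.048728 × 644.1 ≈ 1319.5857 billion.
ΔM = M₂ − M₁ = 1319.5857 − 1353.9265 = -34.3408 billion.

-34.34 billion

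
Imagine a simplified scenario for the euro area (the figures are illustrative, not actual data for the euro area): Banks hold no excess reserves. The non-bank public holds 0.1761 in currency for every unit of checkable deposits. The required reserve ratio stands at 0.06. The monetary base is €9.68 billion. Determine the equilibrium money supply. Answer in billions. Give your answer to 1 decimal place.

The money multiplier is m = (1 + c) / (rr + c) = (1 + 0.1761) / (0.06 + 0.1761) ≈ 4.9814.
So M = m × MB = 4.9814 × 9.68 ≈ 48.22 billion.

€48.2 billion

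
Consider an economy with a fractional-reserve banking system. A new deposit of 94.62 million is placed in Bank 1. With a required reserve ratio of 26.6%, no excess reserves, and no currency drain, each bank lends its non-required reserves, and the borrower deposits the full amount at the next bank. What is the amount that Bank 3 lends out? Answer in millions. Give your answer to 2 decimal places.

Each bank lends a fraction (1 − rr) = 0.7340 of the deposit it receives, so Bank 3 receives 94.62·0.7340^2 and lends 94.62·0.7340^3 ≈ 37.4172 million.

37.42 million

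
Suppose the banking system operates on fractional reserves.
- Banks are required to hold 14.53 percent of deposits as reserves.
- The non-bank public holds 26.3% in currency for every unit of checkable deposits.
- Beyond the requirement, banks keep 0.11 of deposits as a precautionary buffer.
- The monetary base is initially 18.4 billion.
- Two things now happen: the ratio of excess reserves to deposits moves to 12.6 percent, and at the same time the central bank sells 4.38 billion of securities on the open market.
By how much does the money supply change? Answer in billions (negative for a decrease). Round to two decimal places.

Before: m₁ = (1 + 0.263) / (0.1453 + 0.11 + 0.263) ≈ 2.43681, MB₁ = 18.4, so M₁ = 2.43681 × 18.4 ≈ 44.8373 billion.
After: m₂ = (1 + 0.263) / (0.1453 + 0.126 + 0.263) ≈ 2.36384, MB₂ = 18.4 − 4.38 = 14.02, so M₂ = 2.36384 × 14.02 ≈ 33.141 billion.
ΔM = M₂ − M₁ = 33.141 − 44.8373 = -11.6963 billion.

-11.70 billion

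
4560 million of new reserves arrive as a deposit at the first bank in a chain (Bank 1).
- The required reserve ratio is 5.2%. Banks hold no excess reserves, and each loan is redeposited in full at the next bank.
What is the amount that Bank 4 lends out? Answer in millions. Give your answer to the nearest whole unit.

Each bank lends a fraction (1 − rr) = 0.9480 of the deposit it receives, so Bank 4 receives 4560·0.9480^3 and lends 4560·0.9480^4 ≈ 3682.9701 million.

3683 million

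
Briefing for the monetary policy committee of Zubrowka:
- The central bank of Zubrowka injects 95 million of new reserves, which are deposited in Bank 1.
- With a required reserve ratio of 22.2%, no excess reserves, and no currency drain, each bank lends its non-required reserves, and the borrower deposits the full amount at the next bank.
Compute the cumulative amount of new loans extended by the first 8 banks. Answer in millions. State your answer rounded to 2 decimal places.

Bank i lends (1 − rr)^i of the original deposit: Bank 1 lends 95·0.7780 = 73.9100, Bank 2 lends 95·0.7780² ≈ 57.5020, and so on.
Summing a geometric series: total = 95·[0.7780·(1 − 0.7780^8) / (1 − 0.7780)] ≈ 288.2403 million.

288.24 million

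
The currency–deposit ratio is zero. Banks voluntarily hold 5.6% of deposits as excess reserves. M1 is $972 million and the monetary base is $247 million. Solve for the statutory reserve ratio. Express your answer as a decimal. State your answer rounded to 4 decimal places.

0.1981

Using m = M/MB = 972/247 ≈ 3.935223. Since m = (1 + c)/(c + rr + e), the denominator satisfies c + rr + e = (1 + c)/m = (1 + 0) / 3.935223 ≈ 0.254115.
With c = 0 and e = 0.056, the statutory reserve ratio is 0.254115 − 0 − 0.056 = 0.198115.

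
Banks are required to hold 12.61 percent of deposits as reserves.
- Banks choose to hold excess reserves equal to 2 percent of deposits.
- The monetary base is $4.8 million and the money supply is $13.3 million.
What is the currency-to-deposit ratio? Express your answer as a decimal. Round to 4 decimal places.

0.3361

Using m = M/MB = 13.3/4.8 ≈ 2.770833. From m = (1 + c)/(c + rr + e), rearranging gives 1 + c = m·(c + rr + e), so c·(1 − m) = m·(rr + e) − 1.
Hence c = [m·(rr + e) − 1]/(1 − m) = [2.770833 × (0.1261 + 0.02) − 1] / (1 − 2.770833) ≈ 0.336102.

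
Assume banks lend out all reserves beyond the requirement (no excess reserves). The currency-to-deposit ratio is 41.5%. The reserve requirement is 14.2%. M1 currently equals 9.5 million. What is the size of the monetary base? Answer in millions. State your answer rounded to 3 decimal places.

3.740 million

The money multiplier is m = (1 + c) / (rr + c) = (1 + 0.415) / (0.142 + 0.415) ≈ 2.54039.
MB = M / m = 9.5 / 2.54039 ≈ 3.7396 million.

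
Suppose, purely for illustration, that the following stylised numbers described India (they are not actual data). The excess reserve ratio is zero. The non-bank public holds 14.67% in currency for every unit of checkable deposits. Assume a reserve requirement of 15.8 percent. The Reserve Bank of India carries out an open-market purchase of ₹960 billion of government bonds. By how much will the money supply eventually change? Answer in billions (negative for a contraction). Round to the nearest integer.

The money multiplier is m = (1 + c) / (rr + c) = (1 + 0.1467) / (0.158 + 0.1467) ≈ 3.7634.
The purchase adds 960 billion of base, so ΔM = m × ΔMB = 3.7634 × (+960) = 3612.864 billion.

₹3613 billion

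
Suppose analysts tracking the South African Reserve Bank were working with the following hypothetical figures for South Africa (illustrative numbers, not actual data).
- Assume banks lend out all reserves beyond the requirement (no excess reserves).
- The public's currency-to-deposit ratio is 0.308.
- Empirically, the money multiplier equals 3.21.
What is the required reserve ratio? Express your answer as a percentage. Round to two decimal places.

9.95%

Using m = 3.21. Since m = (1 + c)/(c + rr + e), the denominator satisfies c + rr + e = (1 + c)/m = (1 + 0.308) / 3.21 ≈ 0.407477.
With c = 0.308 and e = 0, the required reserve ratio is 0.407477 − 0.308 − 0 = 0.099477.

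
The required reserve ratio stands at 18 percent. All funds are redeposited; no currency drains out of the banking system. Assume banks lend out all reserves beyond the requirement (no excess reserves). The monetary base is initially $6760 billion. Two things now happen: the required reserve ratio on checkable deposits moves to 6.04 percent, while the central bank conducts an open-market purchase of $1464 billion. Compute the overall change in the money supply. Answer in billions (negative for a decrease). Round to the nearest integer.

Before: m₁ = 1 / (0.18) ≈ 5.55556, MB₁ = 6760, so M₁ = 5.55556 × 6760 = 37555.5856 billion.
After: m₂ = 1 / (0.0604) ≈ 16.55629, MB₂ = 6760 + 1464 = 8224, so M₂ = 16.55629 × 8224 ≈ 136158.929 billion.
ΔM = M₂ − M₁ = 136158.929 − 37555.5856 = 98603.3434 billion.

$98603 billion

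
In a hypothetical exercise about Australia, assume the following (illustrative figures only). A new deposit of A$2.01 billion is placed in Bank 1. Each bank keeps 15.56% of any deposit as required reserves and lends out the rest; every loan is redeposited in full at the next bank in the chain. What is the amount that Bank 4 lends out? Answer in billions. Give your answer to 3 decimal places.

A$1.022 billion

Each bank lends a fraction (1 − rr) = 0.8444 of the deposit it receives, so Bank 4 receives 2.01·0.8444^3 and lends 2.01·0.8444^4 ≈ 1.0219 billion.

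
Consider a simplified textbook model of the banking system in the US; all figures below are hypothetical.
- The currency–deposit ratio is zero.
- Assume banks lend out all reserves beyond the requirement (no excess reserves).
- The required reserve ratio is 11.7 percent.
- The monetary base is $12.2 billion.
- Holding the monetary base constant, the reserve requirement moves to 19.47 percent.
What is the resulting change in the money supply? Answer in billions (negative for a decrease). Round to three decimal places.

Initially m₁ = 1 / (0.117) ≈ 8.547009, so M₁ = 8.547009 × 12.2 ≈ 104.2735 billion.
After the change m₂ = 1 / (0.1947) ≈ 5.136107, so M₂ = 5.136107 × 12.2 ≈ 62.6605 billion.
ΔM = M₂ − M₁ = 62.6605 − 104.2735 = -41.613 billion.

-41.613 billion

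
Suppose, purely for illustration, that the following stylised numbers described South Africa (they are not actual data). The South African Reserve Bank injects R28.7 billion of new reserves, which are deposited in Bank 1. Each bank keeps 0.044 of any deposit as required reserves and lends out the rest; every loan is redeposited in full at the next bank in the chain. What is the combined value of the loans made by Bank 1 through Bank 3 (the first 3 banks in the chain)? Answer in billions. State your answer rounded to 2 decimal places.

Bank i lends (1 − rr)^i of the original deposit: Bank 1 lends 28.7·0.9560 = 27.4372, Bank 2 lends 28.7·0.9560² ≈ 26.2300, and so on.
Summing a geometric series: total = 28.7·[0.9560·(1 − 0.9560^3) / (1 − 0.9560)] ≈ 78.7430 billion.

R78.74 billion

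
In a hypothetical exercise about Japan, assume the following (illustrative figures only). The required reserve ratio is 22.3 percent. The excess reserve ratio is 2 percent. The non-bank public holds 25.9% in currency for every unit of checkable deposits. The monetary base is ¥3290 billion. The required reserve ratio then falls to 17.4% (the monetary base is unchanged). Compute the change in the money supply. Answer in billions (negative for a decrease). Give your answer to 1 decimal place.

¥892.5 billion

Initially m₁ = (1 + 0.259) / (0.223 + 0.02 + 0.259) ≈ 2.507968, so M₁ = 2.507968 × 3290 ≈ 8251.2147 billion.
After the change m₂ = (1 + 0.259) / (0.174 + 0.02 + 0.259) ≈ 2.779249, so M₂ = 2.779249 × 3290 ≈ 9143.7292 billion.
ΔM = M₂ − M₁ = 9143.7292 − 8251.2147 = 892.5145 billion.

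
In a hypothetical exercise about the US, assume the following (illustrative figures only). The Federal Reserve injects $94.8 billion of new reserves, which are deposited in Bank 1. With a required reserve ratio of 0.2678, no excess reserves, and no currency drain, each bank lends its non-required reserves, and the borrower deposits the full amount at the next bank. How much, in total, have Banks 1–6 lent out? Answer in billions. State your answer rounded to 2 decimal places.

$219.26 billion

Bank i lends (1 − rr)^i of the original deposit: Bank 1 lends 94.8·0.7322 ≈ 69.4126, Bank 2 lends 94.8·0.7322² ≈ 50.8239, and so on.
Summing a geometric series: total = 94.8·[0.7322·(1 − 0.7322^6) / (1 − 0.7322)] ≈ 219.2557 billion.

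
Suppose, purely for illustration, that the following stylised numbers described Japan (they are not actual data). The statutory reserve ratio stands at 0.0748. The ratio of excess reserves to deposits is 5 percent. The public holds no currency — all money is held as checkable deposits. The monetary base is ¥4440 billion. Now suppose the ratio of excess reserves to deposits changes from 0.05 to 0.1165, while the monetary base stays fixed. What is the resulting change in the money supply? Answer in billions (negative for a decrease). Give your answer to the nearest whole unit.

Initially m₁ = 1 / (0.0748 + 0.05) ≈ 8.01282, so M₁ = 8.01282 × 4440 = 35576.9208 billion.
After the change m₂ = 1 / (0.0748 + 0.1165) ≈ 5.22739, so M₂ = 5.22739 × 4440 = 23209.6116 billion.
ΔM = M₂ − M₁ = 23209.6116 − 35576.9208 = -12367.3092 billion.

-12367 billion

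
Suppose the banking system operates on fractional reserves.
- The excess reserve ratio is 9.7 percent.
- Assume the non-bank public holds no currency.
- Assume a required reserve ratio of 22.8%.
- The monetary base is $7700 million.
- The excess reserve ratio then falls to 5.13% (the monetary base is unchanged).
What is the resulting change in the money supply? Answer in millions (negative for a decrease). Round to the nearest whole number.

$3877 million

Initially m₁ = 1 / (0.228 + 0.097) ≈ 3.07692, so M₁ = 3.07692 × 7700 = 23692.284 million.
After the change m₂ = 1 / (0.228 + 0.0513) ≈ 3.58038, so M₂ = 3.58038 × 7700 = 27568.926 million.
ΔM = M₂ − M₁ = 27568.926 − 23692.284 = 3876.642 million.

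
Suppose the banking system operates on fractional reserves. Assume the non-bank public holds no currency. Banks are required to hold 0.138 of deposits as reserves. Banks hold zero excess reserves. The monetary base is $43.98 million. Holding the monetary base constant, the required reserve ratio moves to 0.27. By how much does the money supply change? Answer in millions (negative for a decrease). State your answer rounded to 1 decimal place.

Initially m₁ = 1 / (0.138) ≈ 7.2464, so M₁ = 7.2464 × 43.98 ≈ 318.6967 million.
After the change m₂ = 1 / (0.27) ≈ 3.7037, so M₂ = 3.7037 × 43.98 ≈ 162.8887 million.
ΔM = M₂ − M₁ = 162.8887 − 318.6967 = -155.808 million.

-155.8 million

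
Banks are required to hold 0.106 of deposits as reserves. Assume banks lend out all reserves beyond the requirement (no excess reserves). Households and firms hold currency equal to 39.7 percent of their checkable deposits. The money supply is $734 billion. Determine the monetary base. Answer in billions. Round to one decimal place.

$264.3 billion

The money multiplier is m = (1 + c) / (rr + c) = (1 + 0.397) / (0.106 + 0.397) ≈ 2.77734.
MB = M / m = 734 / 2.77734 ≈ 264.2817 billion.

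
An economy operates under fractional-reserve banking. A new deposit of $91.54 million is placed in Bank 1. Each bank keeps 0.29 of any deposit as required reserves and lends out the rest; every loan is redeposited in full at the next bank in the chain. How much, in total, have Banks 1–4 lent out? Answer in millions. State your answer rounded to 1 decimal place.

Bank i lends (1 − rr)^i of the original deposit: Bank 1 lends 91.54·0.7100 = 64.9934, Bank 2 lends 91.54·0.7100² ≈ 46.1453, and so on.
Summing a geometric series: total = 91.54·[0.7100·(1 − 0.7100^4) / (1 − 0.7100)] ≈ 167.1637 million.

$167.2 million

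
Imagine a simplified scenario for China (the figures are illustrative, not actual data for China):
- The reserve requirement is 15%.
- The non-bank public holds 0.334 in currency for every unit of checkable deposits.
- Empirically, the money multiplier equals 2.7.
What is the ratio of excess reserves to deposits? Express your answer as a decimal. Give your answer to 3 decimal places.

0.010

Using m = 2.7. Since m = (1 + c)/(c + rr + e), the denominator satisfies c + rr + e = (1 + c)/m = (1 + 0.334) / 2.7 ≈ 0.494074.
With c = 0.334 and rr = 0.15, the ratio of excess reserves to deposits is 0.494074 − 0.334 − 0.15 = 0.010074.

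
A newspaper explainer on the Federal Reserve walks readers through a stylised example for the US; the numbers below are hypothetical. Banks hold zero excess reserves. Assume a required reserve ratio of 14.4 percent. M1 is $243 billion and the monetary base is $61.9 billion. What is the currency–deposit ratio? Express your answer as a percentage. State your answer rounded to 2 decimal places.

Using m = M/MB = 243/61.9 ≈ 3.925687. From m = (1 + c)/(c + rr + e), rearranging gives 1 + c = m·(c + rr + e), so c·(1 − m) = m·(rr + e) − 1.
Hence c = [m·(rr + e) − 1]/(1 − m) = [3.925687 × (0.144 + 0) − 1] / (1 − 3.925687) ≈ 0.148581.

14.86%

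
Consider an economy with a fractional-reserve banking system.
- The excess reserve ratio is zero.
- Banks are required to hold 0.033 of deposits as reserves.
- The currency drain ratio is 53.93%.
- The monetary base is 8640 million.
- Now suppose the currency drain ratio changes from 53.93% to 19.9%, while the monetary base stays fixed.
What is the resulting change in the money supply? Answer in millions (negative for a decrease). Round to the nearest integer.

Initially m₁ = (1 + 0.5393) / (0.033 + 0.5393) ≈ 2.68967, so M₁ = 2.68967 × 8640 = 23238.7488 million.
After the change m₂ = (1 + 0.199) / (0.033 + 0.199) ≈ 5.16810, so M₂ = 5.16810 × 8640 = 44652.384 million.
ΔM = M₂ − M₁ = 44652.384 − 23238.7488 = 21413.6352 million.

21414 million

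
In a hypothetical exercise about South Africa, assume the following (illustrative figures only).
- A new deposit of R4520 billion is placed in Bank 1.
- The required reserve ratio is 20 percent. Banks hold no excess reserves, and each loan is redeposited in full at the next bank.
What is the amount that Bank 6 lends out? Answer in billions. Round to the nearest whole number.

R1185 billion

Each bank lends a fraction (1 − rr) = 0.8000 of the deposit it receives, so Bank 6 receives 4520·0.8000^5 and lends 4520·0.8000^6 ≈ 1184.8909 billion.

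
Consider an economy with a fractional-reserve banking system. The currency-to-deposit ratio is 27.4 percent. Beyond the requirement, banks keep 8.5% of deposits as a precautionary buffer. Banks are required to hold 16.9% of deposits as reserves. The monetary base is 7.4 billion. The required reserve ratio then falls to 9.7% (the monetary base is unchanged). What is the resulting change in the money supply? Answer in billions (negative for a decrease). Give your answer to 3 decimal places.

2.819 billion

Initially m₁ = (1 + 0.274) / (0.169 + 0.085 + 0.274) ≈ 2.41288, so M₁ = 2.41288 × 7.4 ≈ 17.8553 billion.
After the change m₂ = (1 + 0.274) / (0.097 + 0.085 + 0.274) ≈ 2.79386, so M₂ = 2.79386 × 7.4 ≈ 20.6746 billion.
ΔM = M₂ − M₁ = 20.6746 − 17.8553 = 2.8193 billion.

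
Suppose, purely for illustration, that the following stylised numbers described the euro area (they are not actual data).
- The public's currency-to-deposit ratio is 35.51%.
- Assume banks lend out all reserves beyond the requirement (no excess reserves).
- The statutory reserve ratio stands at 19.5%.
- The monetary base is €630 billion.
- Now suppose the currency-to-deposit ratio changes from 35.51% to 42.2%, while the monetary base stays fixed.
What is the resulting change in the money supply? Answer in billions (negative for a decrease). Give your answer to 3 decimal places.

-99.962 billion

Initially m₁ = (1 + 0.3551) / (0.195 + 0.3551) ≈ 2.4633703, so M₁ = 2.4633703 × 630 ≈ 1551.9233 billion.
After the change m₂ = (1 + 0.422) / (0.195 + 0.422) ≈ 2.3047002, so M₂ = 2.3047002 × 630 ≈ 1451.9611 billion.
ΔM = M₂ − M₁ = 1451.9611 − 1551.9233 = -99.9622 billion.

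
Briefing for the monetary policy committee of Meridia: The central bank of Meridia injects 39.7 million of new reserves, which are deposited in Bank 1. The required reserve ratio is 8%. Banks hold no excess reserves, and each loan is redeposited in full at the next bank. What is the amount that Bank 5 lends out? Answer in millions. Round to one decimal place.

Each bank lends a fraction (1 − rr) = 0.9200 of the deposit it receives, so Bank 5 receives 39.7·0.9200^4 and lends 39.7·0.9200^5 ≈ 26.1655 million.

26.2 million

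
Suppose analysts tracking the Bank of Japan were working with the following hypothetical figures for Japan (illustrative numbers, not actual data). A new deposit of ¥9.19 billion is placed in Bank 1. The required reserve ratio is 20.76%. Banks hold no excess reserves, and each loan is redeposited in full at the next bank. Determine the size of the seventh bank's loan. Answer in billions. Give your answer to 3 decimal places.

Each bank lends a fraction (1 − rr) = 0.7924 of the deposit it receives, so Bank 7 receives 9.19·0.7924^6 and lends 9.19·0.7924^7 ≈ 1.8027 billion.

¥1.803 billion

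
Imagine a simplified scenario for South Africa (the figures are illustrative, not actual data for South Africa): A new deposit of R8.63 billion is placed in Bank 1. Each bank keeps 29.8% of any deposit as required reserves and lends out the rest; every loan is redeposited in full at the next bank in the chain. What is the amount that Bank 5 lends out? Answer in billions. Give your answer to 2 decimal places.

Each bank lends a fraction (1 − rr) = 0.7020 of the deposit it receives, so Bank 5 receives 8.63·0.7020^4 and lends 8.63·0.7020^5 ≈ 1.4713 billion.

R1.47 billion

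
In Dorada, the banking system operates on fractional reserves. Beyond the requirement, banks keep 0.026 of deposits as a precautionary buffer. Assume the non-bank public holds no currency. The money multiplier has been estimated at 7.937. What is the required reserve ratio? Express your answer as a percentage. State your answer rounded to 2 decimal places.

10.00%

Using m = 7.937. Since m = (1 + c)/(c + rr + e), the denominator satisfies c + rr + e = (1 + c)/m = (1 + 0) / 7.937 ≈ 0.125992.
With c = 0 and e = 0.026, the required reserve ratio is 0.125992 − 0 − 0.026 = 0.099992.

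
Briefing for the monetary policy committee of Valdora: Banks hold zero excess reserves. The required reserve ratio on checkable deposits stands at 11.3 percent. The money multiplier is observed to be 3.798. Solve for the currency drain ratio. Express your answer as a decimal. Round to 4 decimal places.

Using m = 3.798. From m = (1 + c)/(c + rr + e), rearranging gives 1 + c = m·(c + rr + e), so c·(1 − m) = m·(rr + e) − 1.
Hence c = [m·(rr + e) − 1]/(1 − m) = [3.798 × (0.113 + 0) − 1] / (1 − 3.798) ≈ 0.204012.

0.2040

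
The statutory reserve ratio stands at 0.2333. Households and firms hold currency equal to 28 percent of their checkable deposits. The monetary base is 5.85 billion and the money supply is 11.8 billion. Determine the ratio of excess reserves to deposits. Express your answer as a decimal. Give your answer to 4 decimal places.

Using m = M/MB = 11.8/5.85 ≈ 2.017094. Since m = (1 + c)/(c + rr + e), the denominator satisfies c + rr + e = (1 + c)/m = (1 + 0.28) / 2.017094 ≈ 0.634576.
With c = 0.28 and rr = 0.2333, the ratio of excess reserves to deposits is 0.634576 − 0.28 − 0.2333 = 0.121276.

0.1213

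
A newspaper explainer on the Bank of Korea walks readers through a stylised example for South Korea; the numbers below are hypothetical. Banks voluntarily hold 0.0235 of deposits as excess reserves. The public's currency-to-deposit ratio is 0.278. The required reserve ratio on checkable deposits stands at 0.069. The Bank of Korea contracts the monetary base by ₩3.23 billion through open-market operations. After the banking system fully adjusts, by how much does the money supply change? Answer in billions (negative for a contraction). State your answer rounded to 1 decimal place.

The money multiplier is m = (1 + c) / (rr + e + c) = (1 + 0.278) / (0.069 + 0.0235 + 0.278) ≈ 3.4494.
The sale removes 3.23 billion of base, so ΔM = m × ΔMB = 3.4494 × (−3.23) ≈ -11.1416 billion.

-11.1 billion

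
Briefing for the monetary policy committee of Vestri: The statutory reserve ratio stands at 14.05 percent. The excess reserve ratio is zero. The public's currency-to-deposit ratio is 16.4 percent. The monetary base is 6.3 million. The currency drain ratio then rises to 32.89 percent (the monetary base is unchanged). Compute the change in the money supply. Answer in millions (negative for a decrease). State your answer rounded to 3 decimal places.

-6.247 million

Initially m₁ = (1 + 0.164) / (0.1405 + 0.164) ≈ 3.82266, so M₁ = 3.82266 × 6.3 ≈ 24.0828 million.
After the change m₂ = (1 + 0.3289) / (0.1405 + 0.3289) ≈ 2.83106, so M₂ = 2.83106 × 6.3 ≈ 17.8357 million.
ΔM = M₂ − M₁ = 17.8357 − 24.0828 = -6.2471 million.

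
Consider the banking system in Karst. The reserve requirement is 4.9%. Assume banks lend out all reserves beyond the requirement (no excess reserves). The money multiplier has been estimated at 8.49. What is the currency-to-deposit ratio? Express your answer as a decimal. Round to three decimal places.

0.078

Using m = 8.49. From m = (1 + c)/(c + rr + e), rearranging gives 1 + c = m·(c + rr + e), so c·(1 − m) = m·(rr + e) − 1.
Hence c = [m·(rr + e) − 1]/(1 − m) = [8.49 × (0.049 + 0) − 1] / (1 − 8.49) ≈ 0.077969.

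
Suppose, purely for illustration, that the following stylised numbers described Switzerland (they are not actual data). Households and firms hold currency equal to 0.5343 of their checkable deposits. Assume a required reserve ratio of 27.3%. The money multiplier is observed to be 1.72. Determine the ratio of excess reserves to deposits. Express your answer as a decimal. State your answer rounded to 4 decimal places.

Using m = 1.72. Since m = (1 + c)/(c + rr + e), the denominator satisfies c + rr + e = (1 + c)/m = (1 + 0.5343) / 1.72 ≈ 0.892035.
With c = 0.5343 and rr = 0.273, the ratio of excess reserves to deposits is 0.892035 − 0.5343 − 0.273 = 0.084735.

0.0847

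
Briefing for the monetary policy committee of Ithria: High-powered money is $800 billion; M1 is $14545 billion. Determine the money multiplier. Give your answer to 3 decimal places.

The money multiplier is m = M / MB = 14545 / 800 = 18.18125.

18.181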